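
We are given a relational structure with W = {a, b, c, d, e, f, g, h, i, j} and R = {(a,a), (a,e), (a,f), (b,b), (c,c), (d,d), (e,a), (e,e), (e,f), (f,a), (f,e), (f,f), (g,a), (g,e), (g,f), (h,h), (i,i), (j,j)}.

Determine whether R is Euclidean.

Yes

Euclidean: yes — any two successors of a common world are R-related.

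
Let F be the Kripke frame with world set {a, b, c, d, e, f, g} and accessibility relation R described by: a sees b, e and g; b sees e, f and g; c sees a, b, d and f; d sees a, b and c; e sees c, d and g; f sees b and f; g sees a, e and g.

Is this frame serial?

Serial: yes — every world has a successor (e.g. a R b).

Yes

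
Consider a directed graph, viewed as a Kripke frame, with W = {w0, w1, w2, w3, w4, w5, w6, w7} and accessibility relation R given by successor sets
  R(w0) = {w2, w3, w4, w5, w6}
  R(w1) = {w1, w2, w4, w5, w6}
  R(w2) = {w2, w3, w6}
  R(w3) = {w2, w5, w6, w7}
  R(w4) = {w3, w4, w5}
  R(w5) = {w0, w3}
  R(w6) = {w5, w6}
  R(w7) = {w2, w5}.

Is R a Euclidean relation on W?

No

Euclidean: no — w0 R w2 and w0 R w4, but not w2 R w4.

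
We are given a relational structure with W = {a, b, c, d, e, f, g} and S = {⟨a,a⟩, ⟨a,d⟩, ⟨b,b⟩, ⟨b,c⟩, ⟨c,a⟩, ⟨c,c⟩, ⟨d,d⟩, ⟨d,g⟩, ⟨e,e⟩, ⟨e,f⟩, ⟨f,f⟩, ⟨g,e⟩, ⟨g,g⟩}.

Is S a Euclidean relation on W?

No

Euclidean: no — a S d and a S a, but not d S a.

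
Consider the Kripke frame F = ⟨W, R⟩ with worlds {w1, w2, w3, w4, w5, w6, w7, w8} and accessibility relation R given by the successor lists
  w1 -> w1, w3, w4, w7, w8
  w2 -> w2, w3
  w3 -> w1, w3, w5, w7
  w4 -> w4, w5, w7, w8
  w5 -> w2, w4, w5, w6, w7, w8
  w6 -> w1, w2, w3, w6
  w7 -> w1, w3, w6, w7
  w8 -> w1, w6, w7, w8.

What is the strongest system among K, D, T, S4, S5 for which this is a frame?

Serial (axiom D): yes — every world has a successor (e.g. w1 R w1).
Reflexive (axiom T): yes — every world is R-related to itself.
Transitive (axiom 4): no — w1 R w3 and w3 R w5, but not w1 R w5.
Euclidean (axiom 5): no — w1 R w3 and w1 R w4, but not w3 R w4.
So F validates K, D, T; S4 would additionally require R to be transitive. The strongest is T.

T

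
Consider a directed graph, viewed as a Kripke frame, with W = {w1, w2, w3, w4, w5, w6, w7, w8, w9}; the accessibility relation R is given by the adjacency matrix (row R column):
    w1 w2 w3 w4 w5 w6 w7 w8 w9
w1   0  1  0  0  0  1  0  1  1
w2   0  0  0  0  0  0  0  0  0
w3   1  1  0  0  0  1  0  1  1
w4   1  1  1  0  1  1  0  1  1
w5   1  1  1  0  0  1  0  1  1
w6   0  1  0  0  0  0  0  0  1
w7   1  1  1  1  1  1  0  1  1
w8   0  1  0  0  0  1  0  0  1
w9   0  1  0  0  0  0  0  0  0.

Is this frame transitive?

Transitive: yes — every two-step R-path is closed by a direct edge.

Yes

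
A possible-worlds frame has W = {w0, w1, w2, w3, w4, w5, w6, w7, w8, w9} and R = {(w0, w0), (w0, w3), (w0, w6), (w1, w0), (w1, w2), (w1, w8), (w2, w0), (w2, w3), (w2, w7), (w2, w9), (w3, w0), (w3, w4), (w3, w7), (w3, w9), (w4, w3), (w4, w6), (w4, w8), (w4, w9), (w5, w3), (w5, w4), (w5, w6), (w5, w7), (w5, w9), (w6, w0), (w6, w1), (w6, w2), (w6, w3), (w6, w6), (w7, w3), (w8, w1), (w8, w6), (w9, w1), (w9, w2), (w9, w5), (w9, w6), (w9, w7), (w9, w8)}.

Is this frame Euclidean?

No

Euclidean: no — w0 R w3 and w0 R w6, but not w3 R w6.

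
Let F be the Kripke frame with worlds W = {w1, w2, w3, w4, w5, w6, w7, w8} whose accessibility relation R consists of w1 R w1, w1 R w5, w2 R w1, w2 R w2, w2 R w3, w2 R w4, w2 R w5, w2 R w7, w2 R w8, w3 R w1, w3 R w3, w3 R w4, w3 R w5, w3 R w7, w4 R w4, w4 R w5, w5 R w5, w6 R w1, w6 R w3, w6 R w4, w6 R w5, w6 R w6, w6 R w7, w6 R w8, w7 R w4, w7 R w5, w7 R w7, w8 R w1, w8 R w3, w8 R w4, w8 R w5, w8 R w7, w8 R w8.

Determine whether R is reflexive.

Yes

Reflexive: yes — every world is R-related to itself.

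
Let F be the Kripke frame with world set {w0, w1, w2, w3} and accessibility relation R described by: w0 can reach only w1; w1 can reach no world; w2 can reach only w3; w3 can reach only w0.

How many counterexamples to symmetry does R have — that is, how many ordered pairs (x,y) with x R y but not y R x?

3

Enumerating: (w0,w1), (w2,w3), (w3,w0).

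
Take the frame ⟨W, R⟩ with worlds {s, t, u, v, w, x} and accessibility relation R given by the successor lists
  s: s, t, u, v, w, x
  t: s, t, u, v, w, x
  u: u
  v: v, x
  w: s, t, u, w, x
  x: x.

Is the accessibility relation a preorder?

No

Reflexive: yes — every world is R-related to itself.
Transitive: no — w R s and s R v, but not w R v.
So R is not a preorder.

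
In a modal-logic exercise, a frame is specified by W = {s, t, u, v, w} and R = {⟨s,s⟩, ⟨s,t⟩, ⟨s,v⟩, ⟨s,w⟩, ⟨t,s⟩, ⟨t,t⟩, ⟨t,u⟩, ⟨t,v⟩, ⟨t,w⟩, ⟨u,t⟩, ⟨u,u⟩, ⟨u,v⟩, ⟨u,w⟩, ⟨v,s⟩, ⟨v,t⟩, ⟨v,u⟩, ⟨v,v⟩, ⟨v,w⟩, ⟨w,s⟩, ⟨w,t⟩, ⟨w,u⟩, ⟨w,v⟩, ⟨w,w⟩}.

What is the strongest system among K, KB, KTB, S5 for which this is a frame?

Symmetric (axiom B): yes — every pair in R has its reverse in R.
Reflexive (axiom T): yes — every world is R-related to itself.
Euclidean (axiom 5): no — t R s and t R u, but not s R u.
So F validates K, KB, KTB; S5 would additionally require R to be Euclidean. The strongest is KTB.

KTB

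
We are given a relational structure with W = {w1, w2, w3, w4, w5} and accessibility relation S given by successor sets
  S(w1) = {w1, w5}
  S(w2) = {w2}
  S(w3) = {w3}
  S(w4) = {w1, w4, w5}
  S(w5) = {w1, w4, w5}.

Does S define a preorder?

Reflexive: yes — every world is S-related to itself.
Transitive: no — w1 S w5 and w5 S w4, but not w1 S w4.
So S is not a preorder.

No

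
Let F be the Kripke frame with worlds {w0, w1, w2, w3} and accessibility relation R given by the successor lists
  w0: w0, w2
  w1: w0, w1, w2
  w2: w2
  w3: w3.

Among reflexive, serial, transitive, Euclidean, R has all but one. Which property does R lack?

Reflexive: yes — every world is R-related to itself.
Serial: yes — every world has a successor (e.g. w0 R w0).
Transitive: yes — every two-step R-path is closed by a direct edge.
Euclidean: no — w1 R w2 and w1 R w0, but not w2 R w0.
Only Euclidean fails.

Euclidean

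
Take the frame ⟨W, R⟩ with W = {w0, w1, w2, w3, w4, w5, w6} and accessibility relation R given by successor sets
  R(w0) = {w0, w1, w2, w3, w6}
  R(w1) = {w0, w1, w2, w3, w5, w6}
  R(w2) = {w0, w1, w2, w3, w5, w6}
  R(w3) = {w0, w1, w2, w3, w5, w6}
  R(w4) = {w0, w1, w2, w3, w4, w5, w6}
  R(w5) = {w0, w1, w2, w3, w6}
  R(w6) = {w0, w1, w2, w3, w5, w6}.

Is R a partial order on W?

No

Reflexive: no — w5 is not related to itself.
Transitive: no — w0 R w1 and w1 R w5, but not w0 R w5.
Antisymmetric: no — w0 R w1 and w1 R w0 with w0 ≠ w1.
So R is not a partial order.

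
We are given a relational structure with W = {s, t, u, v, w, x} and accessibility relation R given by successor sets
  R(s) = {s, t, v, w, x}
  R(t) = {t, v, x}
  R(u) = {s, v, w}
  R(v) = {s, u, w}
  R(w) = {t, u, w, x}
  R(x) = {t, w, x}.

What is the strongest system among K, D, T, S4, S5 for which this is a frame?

Serial (axiom D): yes — every world has a successor (e.g. s R s).
Reflexive (axiom T): no — u is not related to itself.
Transitive (axiom 4): no — s R v and v R u, but not s R u.
Euclidean (axiom 5): no — s R t and s R w, but not t R w.
So F validates K, D; T would additionally require R to be reflexive. The strongest is D.

D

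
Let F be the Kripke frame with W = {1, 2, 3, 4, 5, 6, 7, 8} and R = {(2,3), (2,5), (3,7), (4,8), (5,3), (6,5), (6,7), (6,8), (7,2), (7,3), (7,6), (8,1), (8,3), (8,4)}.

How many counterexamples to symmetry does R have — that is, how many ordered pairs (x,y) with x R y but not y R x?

Enumerating: (2,3), (2,5), (5,3), (6,5), (6,8), (7,2), (8,1), (8,3).

8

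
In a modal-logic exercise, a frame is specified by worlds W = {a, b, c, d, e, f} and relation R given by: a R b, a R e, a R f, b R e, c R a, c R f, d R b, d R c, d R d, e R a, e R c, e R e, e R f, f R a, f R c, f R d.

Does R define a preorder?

No

Reflexive: no — a is not related to itself.
Transitive: no — a R e and e R c, but not a R c.
So R is not a preorder.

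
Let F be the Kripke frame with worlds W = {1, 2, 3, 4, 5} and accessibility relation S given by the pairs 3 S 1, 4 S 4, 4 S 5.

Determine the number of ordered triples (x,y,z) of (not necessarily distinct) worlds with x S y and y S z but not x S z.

0

S is transitive; there are no such tuples.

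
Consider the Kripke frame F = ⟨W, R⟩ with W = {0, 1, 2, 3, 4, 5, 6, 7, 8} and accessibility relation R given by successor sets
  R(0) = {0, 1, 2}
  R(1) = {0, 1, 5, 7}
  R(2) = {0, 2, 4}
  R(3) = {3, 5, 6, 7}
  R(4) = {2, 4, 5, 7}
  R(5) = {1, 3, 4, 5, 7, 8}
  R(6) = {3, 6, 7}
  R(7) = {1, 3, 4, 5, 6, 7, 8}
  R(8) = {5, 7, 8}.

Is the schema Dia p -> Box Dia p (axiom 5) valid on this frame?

The schema 5 characterises exactly the Euclidean frames.
Euclidean: no — 0 R 1 and 0 R 2, but not 1 R 2.

No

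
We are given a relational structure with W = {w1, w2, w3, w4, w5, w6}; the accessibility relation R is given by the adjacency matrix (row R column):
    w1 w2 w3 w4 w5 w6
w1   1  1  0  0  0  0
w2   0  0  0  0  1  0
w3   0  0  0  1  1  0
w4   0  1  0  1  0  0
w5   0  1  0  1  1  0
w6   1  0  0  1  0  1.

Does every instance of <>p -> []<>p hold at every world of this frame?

Axiom 5 corresponds to the accessibility relation being Euclidean.
Euclidean: no — w3 R w4 and w3 R w5, but not w4 R w5.

No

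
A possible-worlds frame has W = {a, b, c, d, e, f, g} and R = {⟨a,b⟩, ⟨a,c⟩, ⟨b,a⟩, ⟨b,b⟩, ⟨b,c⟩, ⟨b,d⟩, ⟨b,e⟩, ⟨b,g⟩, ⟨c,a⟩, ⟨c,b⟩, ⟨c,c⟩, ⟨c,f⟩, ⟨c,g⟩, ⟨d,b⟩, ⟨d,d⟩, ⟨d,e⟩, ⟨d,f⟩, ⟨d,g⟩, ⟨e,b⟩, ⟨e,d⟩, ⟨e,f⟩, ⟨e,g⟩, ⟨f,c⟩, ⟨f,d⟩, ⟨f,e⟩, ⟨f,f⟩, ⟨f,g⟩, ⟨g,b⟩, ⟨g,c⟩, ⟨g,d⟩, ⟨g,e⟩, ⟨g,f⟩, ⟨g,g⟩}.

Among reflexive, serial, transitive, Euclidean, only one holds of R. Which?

Reflexive: no — a is not related to itself.
Serial: yes — every world has a successor (e.g. a R b).
Transitive: no — a R b and b R d, but not a R d.
Euclidean: no — b R a and b R d, but not a R d.
Only serial holds.

serial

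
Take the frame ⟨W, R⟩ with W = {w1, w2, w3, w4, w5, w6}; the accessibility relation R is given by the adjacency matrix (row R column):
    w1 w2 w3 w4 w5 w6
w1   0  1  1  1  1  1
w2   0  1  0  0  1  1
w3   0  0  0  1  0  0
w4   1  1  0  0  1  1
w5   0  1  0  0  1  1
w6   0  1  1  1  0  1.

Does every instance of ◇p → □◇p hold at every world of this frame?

By correspondence theory, 5 is valid on a frame iff R is Euclidean.
Euclidean: no — w1 R w2 and w1 R w3, but not w2 R w3.

No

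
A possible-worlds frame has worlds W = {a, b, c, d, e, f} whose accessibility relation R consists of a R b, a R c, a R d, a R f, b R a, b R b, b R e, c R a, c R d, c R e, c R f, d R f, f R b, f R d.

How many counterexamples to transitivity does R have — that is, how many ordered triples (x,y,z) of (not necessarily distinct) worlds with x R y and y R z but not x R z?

15

Enumerating: (a,b,a), (a,b,e), (a,c,a), (a,c,e), (b,a,c), (b,a,d), (b,a,f), (c,a,b), (c,a,c), (c,f,b), (d,f,b), (d,f,d), (f,b,a), (f,b,e), (f,d,f).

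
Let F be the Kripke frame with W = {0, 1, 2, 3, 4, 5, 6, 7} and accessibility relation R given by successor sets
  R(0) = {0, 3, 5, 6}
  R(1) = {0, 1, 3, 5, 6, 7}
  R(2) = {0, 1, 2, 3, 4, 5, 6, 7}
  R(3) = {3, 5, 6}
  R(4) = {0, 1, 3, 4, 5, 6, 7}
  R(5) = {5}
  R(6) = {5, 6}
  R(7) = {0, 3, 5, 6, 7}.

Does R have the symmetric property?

Symmetric: no — 0 R 3 but not 3 R 0.

No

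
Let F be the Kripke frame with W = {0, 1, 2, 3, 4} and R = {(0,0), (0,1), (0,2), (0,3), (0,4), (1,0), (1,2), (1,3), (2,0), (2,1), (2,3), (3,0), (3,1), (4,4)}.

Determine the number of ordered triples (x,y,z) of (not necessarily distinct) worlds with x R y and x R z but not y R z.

17

Enumerating: (0,1,1), (0,1,4), (0,2,2), (0,2,4), (0,3,2), (0,3,3), (0,3,4), (0,4,0), (0,4,1), (0,4,2), (0,4,3), (1,2,2), (1,3,2), (1,3,3), (2,1,1), (2,3,3), (3,1,1).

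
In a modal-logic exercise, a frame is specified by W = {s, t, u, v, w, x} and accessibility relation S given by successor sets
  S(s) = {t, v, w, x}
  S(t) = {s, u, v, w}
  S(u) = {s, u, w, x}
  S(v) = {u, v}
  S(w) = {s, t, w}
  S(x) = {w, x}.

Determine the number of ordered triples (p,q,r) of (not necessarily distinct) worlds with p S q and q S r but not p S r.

20

Enumerating: (s,t,s), (s,t,u), (s,v,u), (s,w,s), (t,s,t), (t,s,x), (t,u,x), (t,w,t), (u,s,t), (u,s,v), (u,w,t), (v,u,s), … and 8 more.
Total: 20.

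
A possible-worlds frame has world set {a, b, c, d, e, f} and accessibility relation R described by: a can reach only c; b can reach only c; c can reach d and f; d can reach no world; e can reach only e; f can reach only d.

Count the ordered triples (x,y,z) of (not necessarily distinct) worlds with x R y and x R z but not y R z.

Enumerating: (a,c,c), (b,c,c), (c,d,d), (c,d,f), (c,f,f), (f,d,d).

6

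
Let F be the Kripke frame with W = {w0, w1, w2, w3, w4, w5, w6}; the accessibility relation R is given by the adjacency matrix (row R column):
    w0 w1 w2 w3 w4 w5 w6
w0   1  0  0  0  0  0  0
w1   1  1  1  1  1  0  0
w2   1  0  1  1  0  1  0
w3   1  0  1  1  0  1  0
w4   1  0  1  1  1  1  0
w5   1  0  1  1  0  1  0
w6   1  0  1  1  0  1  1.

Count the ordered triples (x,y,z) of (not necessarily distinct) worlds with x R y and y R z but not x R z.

3

Enumerating: (w1,w2,w5), (w1,w3,w5), (w1,w4,w5).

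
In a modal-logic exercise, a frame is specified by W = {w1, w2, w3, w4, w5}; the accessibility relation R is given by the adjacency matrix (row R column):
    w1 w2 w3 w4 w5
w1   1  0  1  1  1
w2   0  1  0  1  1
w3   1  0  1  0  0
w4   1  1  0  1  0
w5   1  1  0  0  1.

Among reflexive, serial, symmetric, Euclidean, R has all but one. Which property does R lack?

Euclidean

Reflexive: yes — every world is R-related to itself.
Serial: yes — every world has a successor (e.g. w1 R w1).
Symmetric: yes — every pair in R has its reverse in R.
Euclidean: no — w1 R w3 and w1 R w4, but not w3 R w4.
Only Euclidean fails.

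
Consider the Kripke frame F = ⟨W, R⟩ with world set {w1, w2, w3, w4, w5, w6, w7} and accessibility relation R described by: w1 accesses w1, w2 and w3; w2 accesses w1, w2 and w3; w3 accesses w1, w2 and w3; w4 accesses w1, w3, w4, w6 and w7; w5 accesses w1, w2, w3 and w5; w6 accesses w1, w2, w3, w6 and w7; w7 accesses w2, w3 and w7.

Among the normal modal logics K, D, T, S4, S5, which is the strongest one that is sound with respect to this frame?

T

Serial (axiom D): yes — every world has a successor (e.g. w1 R w1).
Reflexive (axiom T): yes — every world is R-related to itself.
Transitive (axiom 4): no — w4 R w1 and w1 R w2, but not w4 R w2.
Euclidean (axiom 5): no — w4 R w1 and w4 R w6, but not w1 R w6.
So F validates K, D, T; S4 would additionally require R to be transitive. The strongest is T.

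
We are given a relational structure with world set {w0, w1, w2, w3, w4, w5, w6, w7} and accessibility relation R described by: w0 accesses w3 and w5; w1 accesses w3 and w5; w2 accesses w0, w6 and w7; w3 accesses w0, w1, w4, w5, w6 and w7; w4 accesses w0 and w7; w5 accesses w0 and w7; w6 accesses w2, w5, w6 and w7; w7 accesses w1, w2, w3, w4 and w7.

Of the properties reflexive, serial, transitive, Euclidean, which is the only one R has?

Reflexive: no — w0 is not related to itself.
Serial: yes — every world has a successor (e.g. w0 R w3).
Transitive: no — w0 R w3 and w3 R w1, but not w0 R w1.
Euclidean: no — w0 R w5 and w0 R w3, but not w5 R w3.
Only serial holds.

serial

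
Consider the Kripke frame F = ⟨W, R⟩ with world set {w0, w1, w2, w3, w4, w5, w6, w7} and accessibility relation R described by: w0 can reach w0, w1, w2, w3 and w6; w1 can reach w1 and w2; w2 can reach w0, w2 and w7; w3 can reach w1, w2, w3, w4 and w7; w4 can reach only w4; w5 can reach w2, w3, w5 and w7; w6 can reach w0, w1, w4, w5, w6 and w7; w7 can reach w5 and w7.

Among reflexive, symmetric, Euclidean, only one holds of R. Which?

Reflexive: yes — every world is R-related to itself.
Symmetric: no — w0 R w1 but not w1 R w0.
Euclidean: no — w0 R w1 and w0 R w3, but not w1 R w3.
Only reflexive holds.

reflexive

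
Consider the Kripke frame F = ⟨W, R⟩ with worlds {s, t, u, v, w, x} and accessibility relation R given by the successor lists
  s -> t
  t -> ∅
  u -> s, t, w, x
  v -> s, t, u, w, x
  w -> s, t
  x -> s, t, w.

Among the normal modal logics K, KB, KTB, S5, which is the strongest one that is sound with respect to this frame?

K

Symmetric (axiom B): no — s R t but not t R s.
Reflexive (axiom T): no — s is not related to itself.
Euclidean (axiom 5): no — u R s and u R w, but not s R w.
So F validates K; KB would additionally require R to be symmetric. The strongest is K.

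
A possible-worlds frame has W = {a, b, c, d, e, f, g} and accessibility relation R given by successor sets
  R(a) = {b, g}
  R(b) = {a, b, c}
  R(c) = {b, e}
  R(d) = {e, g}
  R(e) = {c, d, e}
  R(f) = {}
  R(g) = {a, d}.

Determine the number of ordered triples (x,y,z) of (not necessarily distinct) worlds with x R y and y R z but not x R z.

20

Enumerating: (a,b,a), (a,b,c), (a,g,a), (a,g,d), (b,a,g), (b,c,e), (c,b,a), (c,b,c), (c,e,c), (c,e,d), (d,e,c), (d,e,d), … and 8 more.
Total: 20.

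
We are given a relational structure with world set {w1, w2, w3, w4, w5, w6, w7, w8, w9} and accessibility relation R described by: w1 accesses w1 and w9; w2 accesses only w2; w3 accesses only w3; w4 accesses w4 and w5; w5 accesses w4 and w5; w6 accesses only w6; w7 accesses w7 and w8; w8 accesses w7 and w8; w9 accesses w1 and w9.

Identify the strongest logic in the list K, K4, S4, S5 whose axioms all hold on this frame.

S5

Transitive (axiom 4): yes — every two-step R-path is closed by a direct edge.
Reflexive (axiom T): yes — every world is R-related to itself.
Euclidean (axiom 5): yes — any two successors of a common world are R-related.
So F validates K, K4, S4, S5. The strongest is S5.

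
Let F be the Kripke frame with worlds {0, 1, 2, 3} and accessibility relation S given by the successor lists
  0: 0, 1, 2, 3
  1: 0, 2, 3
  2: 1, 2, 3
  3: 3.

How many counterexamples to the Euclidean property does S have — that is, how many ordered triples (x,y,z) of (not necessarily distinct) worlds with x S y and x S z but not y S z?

11

Enumerating: (0,1,1), (0,2,0), (0,3,0), (0,3,1), (0,3,2), (1,2,0), (1,3,0), (1,3,2), (2,1,1), (2,3,1), (2,3,2).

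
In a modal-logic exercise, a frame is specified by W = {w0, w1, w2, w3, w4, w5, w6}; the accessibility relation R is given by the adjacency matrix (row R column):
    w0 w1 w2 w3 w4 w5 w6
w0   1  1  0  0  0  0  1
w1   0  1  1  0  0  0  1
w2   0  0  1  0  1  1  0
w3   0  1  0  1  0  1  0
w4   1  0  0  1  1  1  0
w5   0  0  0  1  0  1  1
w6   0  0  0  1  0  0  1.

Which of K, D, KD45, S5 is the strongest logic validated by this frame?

D

Serial (axiom D): yes — every world has a successor (e.g. w0 R w0).
Euclidean (axiom 5): no — w0 R w6 and w0 R w1, but not w6 R w1.
Transitive (axiom 4): no — w0 R w1 and w1 R w2, but not w0 R w2.
Reflexive (axiom T): yes — every world is R-related to itself.
So F validates K, D; KD45 would additionally require R to be Euclidean and transitive. The strongest is D.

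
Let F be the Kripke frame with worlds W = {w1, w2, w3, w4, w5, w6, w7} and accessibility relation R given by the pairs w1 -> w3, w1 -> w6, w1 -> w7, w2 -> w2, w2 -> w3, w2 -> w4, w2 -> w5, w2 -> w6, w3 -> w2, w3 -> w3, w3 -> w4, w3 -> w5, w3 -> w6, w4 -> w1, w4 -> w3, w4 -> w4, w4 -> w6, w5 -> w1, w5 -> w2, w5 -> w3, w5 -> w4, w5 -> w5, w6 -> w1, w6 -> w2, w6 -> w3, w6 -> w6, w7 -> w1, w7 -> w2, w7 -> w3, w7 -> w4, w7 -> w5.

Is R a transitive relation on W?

Transitive: no — w1 R w3 and w3 R w2, but not w1 R w2.

No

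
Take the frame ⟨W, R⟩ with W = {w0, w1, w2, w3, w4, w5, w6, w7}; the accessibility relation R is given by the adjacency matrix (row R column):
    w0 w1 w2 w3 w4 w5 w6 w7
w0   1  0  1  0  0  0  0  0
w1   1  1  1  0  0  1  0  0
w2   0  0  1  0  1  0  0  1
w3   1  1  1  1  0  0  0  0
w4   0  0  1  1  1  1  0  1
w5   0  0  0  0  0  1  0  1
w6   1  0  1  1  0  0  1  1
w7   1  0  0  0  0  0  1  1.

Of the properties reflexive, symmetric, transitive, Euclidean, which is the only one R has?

Reflexive: yes — every world is R-related to itself.
Symmetric: no — w0 R w2 but not w2 R w0.
Transitive: no — w0 R w2 and w2 R w4, but not w0 R w4.
Euclidean: no — w1 R w0 and w1 R w5, but not w0 R w5.
Only reflexive holds.

reflexive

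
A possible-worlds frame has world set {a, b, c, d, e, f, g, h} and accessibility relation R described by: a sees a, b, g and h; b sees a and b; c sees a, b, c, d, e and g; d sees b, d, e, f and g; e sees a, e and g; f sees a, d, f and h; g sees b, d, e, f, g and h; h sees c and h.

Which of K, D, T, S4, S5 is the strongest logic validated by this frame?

T

Serial (axiom D): yes — every world has a successor (e.g. a R a).
Reflexive (axiom T): yes — every world is R-related to itself.
Transitive (axiom 4): no — a R g and g R d, but not a R d.
Euclidean (axiom 5): no — a R b and a R g, but not b R g.
So F validates K, D, T; S4 would additionally require R to be transitive. The strongest is T.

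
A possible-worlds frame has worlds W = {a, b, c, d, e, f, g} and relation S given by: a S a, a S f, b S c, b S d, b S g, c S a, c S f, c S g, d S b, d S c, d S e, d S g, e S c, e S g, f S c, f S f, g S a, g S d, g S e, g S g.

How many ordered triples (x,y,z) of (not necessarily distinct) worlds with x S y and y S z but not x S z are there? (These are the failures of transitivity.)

26

Enumerating: (a,f,c), (b,c,a), (b,c,f), (b,d,b), (b,d,e), (b,g,a), (b,g,e), (c,f,c), (c,g,d), (c,g,e), (d,b,d), (d,c,a), … and 14 more.
Total: 26.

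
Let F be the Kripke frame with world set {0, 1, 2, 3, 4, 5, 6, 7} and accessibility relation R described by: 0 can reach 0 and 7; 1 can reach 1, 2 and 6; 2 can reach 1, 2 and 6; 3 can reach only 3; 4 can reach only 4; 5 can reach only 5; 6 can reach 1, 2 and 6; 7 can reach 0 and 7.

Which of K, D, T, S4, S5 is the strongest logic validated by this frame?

Serial (axiom D): yes — every world has a successor (e.g. 0 R 0).
Reflexive (axiom T): yes — every world is R-related to itself.
Transitive (axiom 4): yes — every two-step R-path is closed by a direct edge.
Euclidean (axiom 5): yes — any two successors of a common world are R-related.
So F validates K, D, T, S4, S5. The strongest is S5.

S5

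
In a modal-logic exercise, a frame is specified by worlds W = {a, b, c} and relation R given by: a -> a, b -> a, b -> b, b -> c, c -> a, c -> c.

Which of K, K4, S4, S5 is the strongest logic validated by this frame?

S4

Transitive (axiom 4): yes — every two-step R-path is closed by a direct edge.
Reflexive (axiom T): yes — every world is R-related to itself.
Euclidean (axiom 5): no — b R a and b R c, but not a R c.
So F validates K, K4, S4; S5 would additionally require R to be Euclidean. The strongest is S4.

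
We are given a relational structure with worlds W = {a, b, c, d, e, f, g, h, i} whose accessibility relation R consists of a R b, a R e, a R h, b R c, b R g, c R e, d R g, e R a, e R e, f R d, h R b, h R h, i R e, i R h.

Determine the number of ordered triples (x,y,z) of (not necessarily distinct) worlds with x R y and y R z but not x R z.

Enumerating: (a,b,c), (a,b,g), (a,e,a), (b,c,e), (c,e,a), (e,a,b), (e,a,h), (f,d,g), (h,b,c), (h,b,g), (i,e,a), (i,h,b).

12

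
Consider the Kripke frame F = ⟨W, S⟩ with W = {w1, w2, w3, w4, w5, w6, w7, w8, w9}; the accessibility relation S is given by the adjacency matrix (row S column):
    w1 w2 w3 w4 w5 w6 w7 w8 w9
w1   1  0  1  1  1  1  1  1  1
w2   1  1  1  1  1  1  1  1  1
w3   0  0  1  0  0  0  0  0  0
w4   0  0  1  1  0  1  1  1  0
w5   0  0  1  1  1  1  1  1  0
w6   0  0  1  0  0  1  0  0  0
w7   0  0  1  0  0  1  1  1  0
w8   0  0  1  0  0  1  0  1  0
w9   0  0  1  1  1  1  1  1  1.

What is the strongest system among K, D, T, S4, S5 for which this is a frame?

S4

Serial (axiom D): yes — every world has a successor (e.g. w1 S w1).
Reflexive (axiom T): yes — every world is S-related to itself.
Transitive (axiom 4): yes — every two-step S-path is closed by a direct edge.
Euclidean (axiom 5): no — w1 S w3 and w1 S w4, but not w3 S w4.
So F validates K, D, T, S4; S5 would additionally require S to be Euclidean. The strongest is S4.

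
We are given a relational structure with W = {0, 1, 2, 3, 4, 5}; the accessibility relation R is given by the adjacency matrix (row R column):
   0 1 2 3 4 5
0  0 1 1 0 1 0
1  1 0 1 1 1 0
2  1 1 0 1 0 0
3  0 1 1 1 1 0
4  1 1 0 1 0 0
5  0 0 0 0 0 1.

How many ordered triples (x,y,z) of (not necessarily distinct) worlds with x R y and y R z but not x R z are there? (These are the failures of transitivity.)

Enumerating: (0,1,0), (0,1,3), (0,2,0), (0,2,3), (0,4,0), (0,4,3), (1,0,1), (1,2,1), (1,3,1), (1,4,1), (2,0,2), (2,0,4), … and 13 more.
Total: 25.

25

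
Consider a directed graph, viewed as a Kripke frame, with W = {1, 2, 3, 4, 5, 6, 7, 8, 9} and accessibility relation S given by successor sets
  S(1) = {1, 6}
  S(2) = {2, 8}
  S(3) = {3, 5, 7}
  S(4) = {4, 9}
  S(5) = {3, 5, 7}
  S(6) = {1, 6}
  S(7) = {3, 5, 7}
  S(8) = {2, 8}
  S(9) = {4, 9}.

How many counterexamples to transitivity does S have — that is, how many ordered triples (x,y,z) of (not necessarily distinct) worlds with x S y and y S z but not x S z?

S is transitive; there are no such tuples.

0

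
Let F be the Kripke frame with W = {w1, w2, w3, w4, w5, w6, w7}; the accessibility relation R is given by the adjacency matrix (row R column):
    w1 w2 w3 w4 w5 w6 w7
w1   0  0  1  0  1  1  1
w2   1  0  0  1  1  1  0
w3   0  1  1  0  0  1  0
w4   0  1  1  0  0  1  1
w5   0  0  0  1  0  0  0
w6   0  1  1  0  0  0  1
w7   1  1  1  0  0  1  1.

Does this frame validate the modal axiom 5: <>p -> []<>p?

No

The schema 5 characterises exactly the Euclidean frames.
Euclidean: no — w1 R w3 and w1 R w5, but not w3 R w5.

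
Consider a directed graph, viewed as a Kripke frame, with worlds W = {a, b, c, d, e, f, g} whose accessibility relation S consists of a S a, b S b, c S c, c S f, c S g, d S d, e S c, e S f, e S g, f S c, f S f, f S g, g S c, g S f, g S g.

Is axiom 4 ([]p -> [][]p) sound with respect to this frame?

Axiom 4 corresponds to the accessibility relation being transitive.
Transitive: yes — every two-step S-path is closed by a direct edge.

Yes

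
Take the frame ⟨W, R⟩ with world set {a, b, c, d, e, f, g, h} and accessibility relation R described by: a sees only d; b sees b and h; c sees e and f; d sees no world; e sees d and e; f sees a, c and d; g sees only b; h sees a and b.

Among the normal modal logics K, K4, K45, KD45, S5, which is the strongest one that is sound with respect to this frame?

Transitive (axiom 4): no — b R h and h R a, but not b R a.
Euclidean (axiom 5): no — c R e and c R f, but not e R f.
Serial (axiom D): no — d has no R-successor.
Reflexive (axiom T): no — a is not related to itself.
So F validates K; K4 would additionally require R to be transitive. The strongest is K.

K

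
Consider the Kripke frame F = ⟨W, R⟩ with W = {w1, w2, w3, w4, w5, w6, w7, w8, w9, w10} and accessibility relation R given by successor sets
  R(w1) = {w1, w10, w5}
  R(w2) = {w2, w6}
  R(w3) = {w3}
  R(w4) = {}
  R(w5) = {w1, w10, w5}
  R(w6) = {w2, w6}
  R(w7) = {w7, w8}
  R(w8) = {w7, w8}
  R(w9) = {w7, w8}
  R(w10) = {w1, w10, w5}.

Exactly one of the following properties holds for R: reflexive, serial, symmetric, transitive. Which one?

Reflexive: no — w4 is not related to itself.
Serial: no — w4 has no R-successor.
Symmetric: no — w9 R w7 but not w7 R w9.
Transitive: yes — every two-step R-path is closed by a direct edge.
Only transitive holds.

transitive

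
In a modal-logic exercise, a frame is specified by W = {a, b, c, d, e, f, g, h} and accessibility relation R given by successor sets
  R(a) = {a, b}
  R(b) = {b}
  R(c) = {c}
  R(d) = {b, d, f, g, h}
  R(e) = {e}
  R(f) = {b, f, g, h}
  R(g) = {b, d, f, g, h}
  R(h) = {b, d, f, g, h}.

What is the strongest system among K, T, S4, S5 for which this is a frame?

Reflexive (axiom T): yes — every world is R-related to itself.
Transitive (axiom 4): no — f R g and g R d, but not f R d.
Euclidean (axiom 5): no — d R b and d R f, but not b R f.
So F validates K, T; S4 would additionally require R to be transitive. The strongest is T.

T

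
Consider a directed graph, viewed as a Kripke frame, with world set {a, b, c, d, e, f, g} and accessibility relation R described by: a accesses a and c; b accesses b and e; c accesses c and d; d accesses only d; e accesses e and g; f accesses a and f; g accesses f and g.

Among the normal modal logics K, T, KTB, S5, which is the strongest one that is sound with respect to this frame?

T

Reflexive (axiom T): yes — every world is R-related to itself.
Symmetric (axiom B): no — a R c but not c R a.
Euclidean (axiom 5): no — a R c and a R a, but not c R a.
So F validates K, T; KTB would additionally require R to be symmetric. The strongest is T.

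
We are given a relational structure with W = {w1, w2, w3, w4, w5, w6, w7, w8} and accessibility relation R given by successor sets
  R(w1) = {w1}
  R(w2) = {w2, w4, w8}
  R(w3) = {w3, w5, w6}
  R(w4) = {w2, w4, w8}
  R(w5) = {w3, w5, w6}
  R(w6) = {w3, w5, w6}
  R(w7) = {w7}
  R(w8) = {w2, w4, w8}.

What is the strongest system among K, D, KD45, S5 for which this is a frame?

S5

Serial (axiom D): yes — every world has a successor (e.g. w1 R w1).
Euclidean (axiom 5): yes — any two successors of a common world are R-related.
Transitive (axiom 4): yes — every two-step R-path is closed by a direct edge.
Reflexive (axiom T): yes — every world is R-related to itself.
So F validates K, D, KD45, S5. The strongest is S5.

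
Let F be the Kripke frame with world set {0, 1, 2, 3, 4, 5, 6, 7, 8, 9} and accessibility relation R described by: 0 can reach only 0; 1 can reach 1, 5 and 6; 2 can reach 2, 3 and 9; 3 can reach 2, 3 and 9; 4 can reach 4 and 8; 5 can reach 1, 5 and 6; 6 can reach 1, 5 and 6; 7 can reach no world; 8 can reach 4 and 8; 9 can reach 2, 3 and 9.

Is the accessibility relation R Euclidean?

Yes

Euclidean: yes — any two successors of a common world are R-related.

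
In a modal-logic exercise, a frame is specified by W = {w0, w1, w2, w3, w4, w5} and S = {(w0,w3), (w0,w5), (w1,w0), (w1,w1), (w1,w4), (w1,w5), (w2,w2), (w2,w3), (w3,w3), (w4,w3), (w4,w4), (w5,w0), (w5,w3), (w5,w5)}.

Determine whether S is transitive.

Transitive: no — w1 S w0 and w0 S w3, but not w1 S w3.

No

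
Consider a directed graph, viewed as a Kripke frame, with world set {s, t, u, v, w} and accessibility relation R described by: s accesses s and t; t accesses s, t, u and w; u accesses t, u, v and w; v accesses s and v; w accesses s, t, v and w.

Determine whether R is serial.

Serial: yes — every world has a successor (e.g. s R s).

Yes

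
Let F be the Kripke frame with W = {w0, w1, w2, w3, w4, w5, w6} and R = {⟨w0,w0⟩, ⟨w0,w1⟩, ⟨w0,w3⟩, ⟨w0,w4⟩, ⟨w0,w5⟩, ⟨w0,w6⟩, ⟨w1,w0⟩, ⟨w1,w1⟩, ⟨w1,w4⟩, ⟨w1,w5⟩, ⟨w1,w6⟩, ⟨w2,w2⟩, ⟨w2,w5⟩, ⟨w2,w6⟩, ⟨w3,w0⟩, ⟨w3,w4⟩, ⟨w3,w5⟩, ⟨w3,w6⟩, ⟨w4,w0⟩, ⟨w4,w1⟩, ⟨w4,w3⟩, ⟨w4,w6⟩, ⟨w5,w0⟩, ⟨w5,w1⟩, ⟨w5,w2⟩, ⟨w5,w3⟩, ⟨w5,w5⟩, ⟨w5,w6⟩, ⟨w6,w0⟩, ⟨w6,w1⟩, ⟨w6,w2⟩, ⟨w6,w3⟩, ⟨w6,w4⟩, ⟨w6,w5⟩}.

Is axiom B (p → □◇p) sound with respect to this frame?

Yes

The schema B characterises exactly the symmetric frames.
Symmetric: yes — every pair in R has its reverse in R.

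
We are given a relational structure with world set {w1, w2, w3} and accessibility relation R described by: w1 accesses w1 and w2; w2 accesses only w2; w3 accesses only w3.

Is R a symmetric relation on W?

No

Symmetric: no — w1 R w2 but not w2 R w1.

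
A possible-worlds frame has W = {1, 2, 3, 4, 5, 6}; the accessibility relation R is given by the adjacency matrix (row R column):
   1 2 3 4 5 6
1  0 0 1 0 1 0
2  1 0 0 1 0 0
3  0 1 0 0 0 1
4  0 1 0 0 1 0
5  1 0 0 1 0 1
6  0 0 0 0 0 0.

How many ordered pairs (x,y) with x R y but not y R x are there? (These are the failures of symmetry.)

Enumerating: (1,3), (2,1), (3,2), (3,6), (5,6).

5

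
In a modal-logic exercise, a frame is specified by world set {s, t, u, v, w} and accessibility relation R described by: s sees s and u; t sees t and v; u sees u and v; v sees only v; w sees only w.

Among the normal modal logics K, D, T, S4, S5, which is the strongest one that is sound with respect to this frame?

T

Serial (axiom D): yes — every world has a successor (e.g. s R s).
Reflexive (axiom T): yes — every world is R-related to itself.
Transitive (axiom 4): no — s R u and u R v, but not s R v.
Euclidean (axiom 5): no — s R u and s R s, but not u R s.
So F validates K, D, T; S4 would additionally require R to be transitive. The strongest is T.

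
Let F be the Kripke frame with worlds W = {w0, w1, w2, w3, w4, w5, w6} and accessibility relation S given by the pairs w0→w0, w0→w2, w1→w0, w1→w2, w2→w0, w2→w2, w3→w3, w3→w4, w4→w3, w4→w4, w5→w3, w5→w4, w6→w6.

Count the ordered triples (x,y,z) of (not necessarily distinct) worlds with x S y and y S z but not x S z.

S is transitive; there are no such tuples.

0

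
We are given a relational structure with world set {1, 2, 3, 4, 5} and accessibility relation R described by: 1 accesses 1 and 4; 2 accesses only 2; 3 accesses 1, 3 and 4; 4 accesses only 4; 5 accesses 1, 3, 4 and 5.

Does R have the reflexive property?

Reflexive: yes — every world is R-related to itself.

Yes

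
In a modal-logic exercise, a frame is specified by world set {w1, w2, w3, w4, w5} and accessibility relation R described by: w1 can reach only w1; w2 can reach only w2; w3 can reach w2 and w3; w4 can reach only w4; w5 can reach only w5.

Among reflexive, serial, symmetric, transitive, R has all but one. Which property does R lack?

symmetric

Reflexive: yes — every world is R-related to itself.
Serial: yes — every world has a successor (e.g. w1 R w1).
Symmetric: no — w3 R w2 but not w2 R w3.
Transitive: yes — every two-step R-path is closed by a direct edge.
Only symmetric fails.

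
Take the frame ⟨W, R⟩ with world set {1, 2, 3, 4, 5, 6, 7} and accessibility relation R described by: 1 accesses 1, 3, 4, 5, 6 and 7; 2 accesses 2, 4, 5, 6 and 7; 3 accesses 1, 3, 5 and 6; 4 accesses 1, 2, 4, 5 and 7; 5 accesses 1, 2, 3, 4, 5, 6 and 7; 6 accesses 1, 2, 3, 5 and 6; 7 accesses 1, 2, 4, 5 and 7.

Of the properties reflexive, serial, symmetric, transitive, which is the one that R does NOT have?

transitive

Reflexive: yes — every world is R-related to itself.
Serial: yes — every world has a successor (e.g. 1 R 1).
Symmetric: yes — every pair in R has its reverse in R.
Transitive: no — 1 R 4 and 4 R 2, but not 1 R 2.
Only transitive fails.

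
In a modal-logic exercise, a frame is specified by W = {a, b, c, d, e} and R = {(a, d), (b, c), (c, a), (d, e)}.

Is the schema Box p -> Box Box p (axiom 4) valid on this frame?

By correspondence theory, 4 is valid on a frame iff R is transitive.
Transitive: no — a R d and d R e, but not a R e.

No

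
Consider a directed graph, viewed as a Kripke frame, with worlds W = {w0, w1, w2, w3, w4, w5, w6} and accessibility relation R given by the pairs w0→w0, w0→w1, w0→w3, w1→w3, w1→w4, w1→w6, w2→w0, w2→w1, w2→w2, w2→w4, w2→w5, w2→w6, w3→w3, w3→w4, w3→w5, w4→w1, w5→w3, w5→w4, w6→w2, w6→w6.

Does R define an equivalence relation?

No

Reflexive: no — w1 is not related to itself.
Symmetric: no — w0 R w1 but not w1 R w0.
Transitive: no — w0 R w1 and w1 R w4, but not w0 R w4.
So R is not an equivalence relation.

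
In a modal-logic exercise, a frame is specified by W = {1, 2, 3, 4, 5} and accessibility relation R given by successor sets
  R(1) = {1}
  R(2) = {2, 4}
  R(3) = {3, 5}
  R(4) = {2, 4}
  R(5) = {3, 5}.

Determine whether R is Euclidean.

Euclidean: yes — any two successors of a common world are R-related.

Yes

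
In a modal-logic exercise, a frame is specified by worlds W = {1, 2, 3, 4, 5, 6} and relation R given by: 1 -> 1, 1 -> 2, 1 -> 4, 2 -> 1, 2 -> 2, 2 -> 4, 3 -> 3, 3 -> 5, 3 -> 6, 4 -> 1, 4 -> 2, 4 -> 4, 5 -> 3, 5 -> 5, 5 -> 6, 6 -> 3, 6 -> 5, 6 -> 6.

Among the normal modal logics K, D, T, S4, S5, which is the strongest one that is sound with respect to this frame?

Serial (axiom D): yes — every world has a successor (e.g. 1 R 1).
Reflexive (axiom T): yes — every world is R-related to itself.
Transitive (axiom 4): yes — every two-step R-path is closed by a direct edge.
Euclidean (axiom 5): yes — any two successors of a common world are R-related.
So F validates K, D, T, S4, S5. The strongest is S5.

S5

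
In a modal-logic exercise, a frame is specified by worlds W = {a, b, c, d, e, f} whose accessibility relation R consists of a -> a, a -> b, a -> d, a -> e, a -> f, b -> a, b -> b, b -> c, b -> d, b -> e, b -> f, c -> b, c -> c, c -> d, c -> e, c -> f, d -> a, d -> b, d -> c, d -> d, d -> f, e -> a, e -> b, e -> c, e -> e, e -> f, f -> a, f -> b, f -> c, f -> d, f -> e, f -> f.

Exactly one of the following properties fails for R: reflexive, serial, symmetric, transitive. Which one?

Reflexive: yes — every world is R-related to itself.
Serial: yes — every world has a successor (e.g. a R a).
Symmetric: yes — every pair in R has its reverse in R.
Transitive: no — a R b and b R c, but not a R c.
Only transitive fails.

transitive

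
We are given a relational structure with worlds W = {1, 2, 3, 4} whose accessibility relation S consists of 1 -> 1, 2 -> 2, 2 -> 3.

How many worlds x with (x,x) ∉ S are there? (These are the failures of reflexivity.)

Enumerating: 3, 4.

2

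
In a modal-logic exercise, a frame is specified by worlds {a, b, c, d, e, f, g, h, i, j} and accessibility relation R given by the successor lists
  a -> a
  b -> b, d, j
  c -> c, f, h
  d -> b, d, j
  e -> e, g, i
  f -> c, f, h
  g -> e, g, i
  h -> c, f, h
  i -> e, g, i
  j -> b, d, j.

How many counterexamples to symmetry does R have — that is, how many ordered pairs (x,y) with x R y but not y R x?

0

R is symmetric; there are no such tuples.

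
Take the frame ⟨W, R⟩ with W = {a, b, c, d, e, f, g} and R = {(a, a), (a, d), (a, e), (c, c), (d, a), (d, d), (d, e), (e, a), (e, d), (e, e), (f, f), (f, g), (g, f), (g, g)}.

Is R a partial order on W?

Reflexive: no — b is not related to itself.
Transitive: yes — every two-step R-path is closed by a direct edge.
Antisymmetric: no — a R d and d R a with a ≠ d.
So R is not a partial order.

No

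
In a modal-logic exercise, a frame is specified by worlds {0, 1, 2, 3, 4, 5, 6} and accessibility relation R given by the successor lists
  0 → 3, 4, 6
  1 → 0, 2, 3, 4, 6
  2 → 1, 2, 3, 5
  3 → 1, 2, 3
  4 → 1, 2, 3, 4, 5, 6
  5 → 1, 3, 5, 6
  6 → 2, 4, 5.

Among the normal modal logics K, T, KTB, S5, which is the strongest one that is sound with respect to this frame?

Reflexive (axiom T): no — 0 is not related to itself.
Symmetric (axiom B): no — 0 R 3 but not 3 R 0.
Euclidean (axiom 5): no — 0 R 3 and 0 R 4, but not 3 R 4.
So F validates K; T would additionally require R to be reflexive. The strongest is K.

K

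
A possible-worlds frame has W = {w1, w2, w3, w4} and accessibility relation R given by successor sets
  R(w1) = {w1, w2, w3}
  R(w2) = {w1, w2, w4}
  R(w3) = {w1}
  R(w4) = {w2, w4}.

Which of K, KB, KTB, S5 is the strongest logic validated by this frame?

Symmetric (axiom B): yes — every pair in R has its reverse in R.
Reflexive (axiom T): no — w3 is not related to itself.
Euclidean (axiom 5): no — w1 R w2 and w1 R w3, but not w2 R w3.
So F validates K, KB; KTB would additionally require R to be reflexive. The strongest is KB.

KB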